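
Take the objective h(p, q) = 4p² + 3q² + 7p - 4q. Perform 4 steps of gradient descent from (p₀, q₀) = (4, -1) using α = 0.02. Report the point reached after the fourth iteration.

(1.55212288, -0.3328256)

∇h = (8p + 7, 6q - 4)
(p₁, q₁) = (4, -1) − 0.02·(39, -10) = (3.22, -0.8)
(p₂, q₂) = (3.22, -0.8) − 0.02·(32.76, -8.8) = (2.5648, -0.624)
(p₃, q₃) = (2.5648, -0.624) − 0.02·(27.5184, -7.744) = (2.014432, -0.46912)
(p₄, q₄) = (2.014432, -0.46912) − 0.02·(23.115456, -6.81472) = (1.55212288, -0.3328256)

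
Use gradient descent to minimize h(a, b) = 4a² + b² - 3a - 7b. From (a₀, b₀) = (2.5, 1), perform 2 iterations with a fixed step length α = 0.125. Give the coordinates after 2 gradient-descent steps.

∇h = (8a - 3, 2b - 7)
Step 1: at (2.5, 1), ∇h = (17, -5) → (2.5, 1) − 0.125·(17, -5) = (0.375, 1.625)
Step 2: at (0.375, 1.625), ∇h = (0, -3.75) → (0.375, 1.625) − 0.125·(0, -3.75) = (0.375, 2.09375)

(0.375, 2.09375)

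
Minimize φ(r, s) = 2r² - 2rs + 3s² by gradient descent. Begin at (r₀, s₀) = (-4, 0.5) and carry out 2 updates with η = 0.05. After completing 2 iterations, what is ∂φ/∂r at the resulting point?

-9.4

∇φ = (4r - 2s, -2r + 6s)
(r₁, s₁) = (-4, 0.5) − 0.05·(-17, 11) = (-3.15, -0.05)
(r₂, s₂) = (-3.15, -0.05) − 0.05·(-12.5, 6) = (-2.525, -0.35)
∂φ/∂r at (-2.525, -0.35) = -9.4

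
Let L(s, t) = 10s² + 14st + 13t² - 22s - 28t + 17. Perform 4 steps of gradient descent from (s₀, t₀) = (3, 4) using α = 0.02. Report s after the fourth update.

0.52082688

∇L = (20s + 14t - 22, 14s + 26t - 28)
(s₁, t₁) = (3, 4) − 0.02·(94, 118) = (1.12, 1.64)
(s₂, t₂) = (1.12, 1.64) − 0.02·(23.36, 30.32) = (0.6528, 1.0336)
(s₃, t₃) = (0.6528, 1.0336) − 0.02·(5.5264, 8.0128) = (0.542272, 0.873344)
(s₄, t₄) = (0.542272, 0.873344) − 0.02·(1.072256, 2.298752) = (0.52082688, 0.82736896)
s = 0.52082688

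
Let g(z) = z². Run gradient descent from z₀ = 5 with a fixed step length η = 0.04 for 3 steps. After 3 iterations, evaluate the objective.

15.1588750336

g′(z) = 2z
Step 1: g′(5) = 10; z₁ = 5 − 0.04·10 = 4.6
Step 2: g′(4.6) = 9.2; z₂ = 4.6 − 0.04·9.2 = 4.232
Step 3: g′(4.232) = 8.464; z₃ = 4.232 − 0.04·8.464 = 3.89344
g(3.89344) = 15.1588750336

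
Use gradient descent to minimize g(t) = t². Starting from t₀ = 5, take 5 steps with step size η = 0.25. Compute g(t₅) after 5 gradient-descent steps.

0.0244140625

g′(t) = 2t
t₁ = 5 − 0.25·10 = 2.5
t₂ = 2.5 − 0.25·5 = 1.25
t₃ = 1.25 − 0.25·2.5 = 0.625
t₄ = 0.625 − 0.25·1.25 = 0.3125
t₅ = 0.3125 − 0.25·0.625 = 0.15625
g(0.15625) = 0.0244140625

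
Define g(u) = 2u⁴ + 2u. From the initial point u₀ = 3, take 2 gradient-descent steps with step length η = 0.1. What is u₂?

g′(u) = 8u³ + 2
Step 1: g′(3) = 218; u₁ = 3 − 0.1·218 = -18.8
Step 2: g′(-18.8) = -53155.376; u₂ = -18.8 − 0.1·(-53155.376) = 5296.7376

5296.7376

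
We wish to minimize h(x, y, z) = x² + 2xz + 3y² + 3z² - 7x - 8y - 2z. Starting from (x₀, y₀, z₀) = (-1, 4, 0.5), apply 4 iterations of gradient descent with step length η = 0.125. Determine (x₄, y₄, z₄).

∇h = (2x + 2z - 7, 6y - 8, 2x + 6z - 2)
(x₁, y₁, z₁) = (-1, 4, 0.5) − 0.125·(-8, 16, -1) = (0, 2, 0.625)
(x₂, y₂, z₂) = (0, 2, 0.625) − 0.125·(-5.75, 4, 1.75) = (0.71875, 1.5, 0.40625)
(x₃, y₃, z₃) = (0.71875, 1.5, 0.40625) − 0.125·(-4.75, 1, 1.875) = (1.3125, 1.375, 0.171875)
(x₄, y₄, z₄) = (1.3125, 1.375, 0.171875) − 0.125·(-4.03125, 0.25, 1.65625) = (1.81640625, 1.34375, -0.03515625)

(1.81640625, 1.34375, -0.03515625)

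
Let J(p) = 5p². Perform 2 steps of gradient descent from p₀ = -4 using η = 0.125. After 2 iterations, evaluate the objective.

J′(p) = 10p
Step 1: J′(-4) = -40; p₁ = -4 − 0.125·(-40) = 1
Step 2: J′(1) = 10; p₂ = 1 − 0.125·10 = -0.25
J(-0.25) = 0.3125

0.3125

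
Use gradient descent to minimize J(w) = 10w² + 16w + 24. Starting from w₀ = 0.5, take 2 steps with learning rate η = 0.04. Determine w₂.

J′(w) = 20w + 16
w₁ = 0.5 − 0.04·26 = -0.54
w₂ = -0.54 − 0.04·5.2 = -0.748

-0.748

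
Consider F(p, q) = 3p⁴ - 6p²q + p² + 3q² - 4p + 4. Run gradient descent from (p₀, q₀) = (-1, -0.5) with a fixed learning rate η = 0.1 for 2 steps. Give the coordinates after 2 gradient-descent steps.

∇F = (12p³ - 12pq + 2p - 4, -6p² + 6q)
(p₁, q₁) = (-1, -0.5) − 0.1·(-24, -9) = (1.4, 0.4)
(p₂, q₂) = (1.4, 0.4) − 0.1·(25.008, -9.36) = (-1.1008, 1.336)

(-1.1008, 1.336)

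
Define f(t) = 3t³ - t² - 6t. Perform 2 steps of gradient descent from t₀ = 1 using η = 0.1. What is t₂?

f′(t) = 9t² - 2t - 6
t₁ = 1 − 0.1·1 = 0.9
t₂ = 0.9 − 0.1·(-0.51) = 0.951

0.951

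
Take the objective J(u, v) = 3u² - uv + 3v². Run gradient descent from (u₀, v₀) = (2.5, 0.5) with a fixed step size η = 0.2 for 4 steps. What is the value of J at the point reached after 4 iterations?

∇J = (6u - v, -u + 6v)
Step 1: at (2.5, 0.5), ∇J = (14.5, 0.5) → (2.5, 0.5) − 0.2·(14.5, 0.5) = (-0.4, 0.4)
Step 2: at (-0.4, 0.4), ∇J = (-2.8, 2.8) → (-0.4, 0.4) − 0.2·(-2.8, 2.8) = (0.16, -0.16)
Step 3: at (0.16, -0.16), ∇J = (1.12, -1.12) → (0.16, -0.16) − 0.2·(1.12, -1.12) = (-0.064, 0.064)
Step 4: at (-0.064, 0.064), ∇J = (-0.448, 0.448) → (-0.064, 0.064) − 0.2·(-0.448, 0.448) = (0.0256, -0.0256)
J(0.0256, -0.0256) = 0.00458752

0.00458752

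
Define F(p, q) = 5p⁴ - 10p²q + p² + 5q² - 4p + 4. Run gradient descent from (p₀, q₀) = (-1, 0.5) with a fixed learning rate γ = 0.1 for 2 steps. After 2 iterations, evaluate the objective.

∇F = (20p³ - 20pq + 2p - 4, -10p² + 10q)
(p₁, q₁) = (-1, 0.5) − 0.1·(-16, -5) = (0.6, 1)
(p₂, q₂) = (0.6, 1) − 0.1·(-10.48, 6.4) = (1.648, 0.36)
F(1.648, 0.36) = 27.87532228608

27.87532228608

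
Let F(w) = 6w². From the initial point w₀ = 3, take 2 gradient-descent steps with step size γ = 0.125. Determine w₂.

0.75

F′(w) = 12w
Step 1: F′(3) = 36; w₁ = 3 − 0.125·36 = -1.5
Step 2: F′(-1.5) = -18; w₂ = -1.5 − 0.125·(-18) = 0.75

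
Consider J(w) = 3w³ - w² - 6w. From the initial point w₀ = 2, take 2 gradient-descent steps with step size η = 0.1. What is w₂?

J′(w) = 9w² - 2w - 6
Step 1: J′(2) = 26; w₁ = 2 − 0.1·26 = -0.6
Step 2: J′(-0.6) = -1.56; w₂ = -0.6 − 0.1·(-1.56) = -0.444

-0.444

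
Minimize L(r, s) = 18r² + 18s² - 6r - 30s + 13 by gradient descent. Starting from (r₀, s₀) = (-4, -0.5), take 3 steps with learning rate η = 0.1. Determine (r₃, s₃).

(73.4, 24.268)

∇L = (36r - 6, 36s - 30)
Step 1: at (-4, -0.5), ∇L = (-150, -48) → (-4, -0.5) − 0.1·(-150, -48) = (11, 4.3)
Step 2: at (11, 4.3), ∇L = (390, 124.8) → (11, 4.3) − 0.1·(390, 124.8) = (-28, -8.18)
Step 3: at (-28, -8.18), ∇L = (-1014, -324.48) → (-28, -8.18) − 0.1·(-1014, -324.48) = (73.4, 24.268)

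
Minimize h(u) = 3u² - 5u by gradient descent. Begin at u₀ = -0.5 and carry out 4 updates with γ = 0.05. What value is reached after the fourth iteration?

h′(u) = 6u - 5
u₁ = -0.5 − 0.05·(-8) = -0.1
u₂ = -0.1 − 0.05·(-5.6) = 0.18
u₃ = 0.18 − 0.05·(-3.92) = 0.376
u₄ = 0.376 − 0.05·(-2.744) = 0.5132

0.5132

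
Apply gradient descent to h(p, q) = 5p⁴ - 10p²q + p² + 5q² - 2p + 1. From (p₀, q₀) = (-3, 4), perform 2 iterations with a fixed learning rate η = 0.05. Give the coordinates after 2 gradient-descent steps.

(-1814.764, 80.13)

∇h = (20p³ - 20pq + 2p - 2, -10p² + 10q)
Step 1: at (-3, 4), ∇h = (-308, -50) → (-3, 4) − 0.05·(-308, -50) = (12.4, 6.5)
Step 2: at (12.4, 6.5), ∇h = (36543.28, -1472.6) → (12.4, 6.5) − 0.05·(36543.28, -1472.6) = (-1814.764, 80.13)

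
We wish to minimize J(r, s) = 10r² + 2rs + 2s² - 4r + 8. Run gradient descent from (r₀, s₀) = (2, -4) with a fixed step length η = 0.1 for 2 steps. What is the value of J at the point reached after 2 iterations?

31.2064

∇J = (20r + 2s - 4, 2r + 4s)
Step 1: at (2, -4), ∇J = (28, -12) → (2, -4) − 0.1·(28, -12) = (-0.8, -2.8)
Step 2: at (-0.8, -2.8), ∇J = (-25.6, -12.8) → (-0.8, -2.8) − 0.1·(-25.6, -12.8) = (1.76, -1.52)
J(1.76, -1.52) = 31.2064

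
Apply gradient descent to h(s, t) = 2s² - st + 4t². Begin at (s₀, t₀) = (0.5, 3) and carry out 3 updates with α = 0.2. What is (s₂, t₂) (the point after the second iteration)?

(-0.2, 1.16)

∇h = (4s - t, -s + 8t)
(s₁, t₁) = (0.5, 3) − 0.2·(-1, 23.5) = (0.7, -1.7)
(s₂, t₂) = (0.7, -1.7) − 0.2·(4.5, -14.3) = (-0.2, 1.16)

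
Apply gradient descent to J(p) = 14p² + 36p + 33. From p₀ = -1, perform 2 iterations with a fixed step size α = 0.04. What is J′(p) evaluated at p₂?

0.1152

J′(p) = 28p + 36
Step 1: J′(-1) = 8; p₁ = -1 − 0.04·8 = -1.32
Step 2: J′(-1.32) = -0.96; p₂ = -1.32 − 0.04·(-0.96) = -1.2816
J′(p) at (-1.2816) = 0.1152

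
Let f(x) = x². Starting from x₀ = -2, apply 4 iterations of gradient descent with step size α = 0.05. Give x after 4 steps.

-1.3122

f′(x) = 2x
Step 1: f′(-2) = -4; x₁ = -2 − 0.05·(-4) = -1.8
Step 2: f′(-1.8) = -3.6; x₂ = -1.8 − 0.05·(-3.6) = -1.62
Step 3: f′(-1.62) = -3.24; x₃ = -1.62 − 0.05·(-3.24) = -1.458
Step 4: f′(-1.458) = -2.916; x₄ = -1.458 − 0.05·(-2.916) = -1.3122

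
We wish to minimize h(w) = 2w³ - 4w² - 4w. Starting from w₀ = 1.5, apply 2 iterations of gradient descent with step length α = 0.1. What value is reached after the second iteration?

h′(w) = 6w² - 8w - 4
Step 1: h′(1.5) = -2.5; w₁ = 1.5 − 0.1·(-2.5) = 1.75
Step 2: h′(1.75) = 0.375; w₂ = 1.75 − 0.1·0.375 = 1.7125

1.7125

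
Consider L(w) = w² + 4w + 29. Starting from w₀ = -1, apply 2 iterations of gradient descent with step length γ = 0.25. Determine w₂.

L′(w) = 2w + 4
w₁ = -1 − 0.25·2 = -1.5
w₂ = -1.5 − 0.25·1 = -1.75

-1.75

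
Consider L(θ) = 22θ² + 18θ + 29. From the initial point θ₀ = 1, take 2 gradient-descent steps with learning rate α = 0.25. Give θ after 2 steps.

L′(θ) = 44θ + 18
Step 1: L′(1) = 62; θ₁ = 1 − 0.25·62 = -14.5
Step 2: L′(-14.5) = -620; θ₂ = -14.5 − 0.25·(-620) = 140.5

140.5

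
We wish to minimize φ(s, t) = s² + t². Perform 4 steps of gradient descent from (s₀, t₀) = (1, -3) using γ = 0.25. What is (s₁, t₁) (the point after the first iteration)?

∇φ = (2s, 2t)
Step 1: at (1, -3), ∇φ = (2, -6) → (1, -3) − 0.25·(2, -6) = (0.5, -1.5)

(0.5, -1.5)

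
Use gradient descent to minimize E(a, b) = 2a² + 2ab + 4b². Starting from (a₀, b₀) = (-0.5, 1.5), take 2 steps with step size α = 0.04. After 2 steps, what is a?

∇E = (4a + 2b, 2a + 8b)
Step 1: at (-0.5, 1.5), ∇E = (1, 11) → (-0.5, 1.5) − 0.04·(1, 11) = (-0.54, 1.06)
Step 2: at (-0.54, 1.06), ∇E = (-0.04, 7.4) → (-0.54, 1.06) − 0.04·(-0.04, 7.4) = (-0.5384, 0.764)
a = -0.5384

-0.5384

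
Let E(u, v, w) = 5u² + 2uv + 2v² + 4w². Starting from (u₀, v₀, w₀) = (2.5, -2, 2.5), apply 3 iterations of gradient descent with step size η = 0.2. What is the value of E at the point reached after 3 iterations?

35.794512

∇E = (10u + 2v, 2u + 4v, 8w)
(u₁, v₁, w₁) = (2.5, -2, 2.5) − 0.2·(21, -3, 20) = (-1.7, -1.4, -1.5)
(u₂, v₂, w₂) = (-1.7, -1.4, -1.5) − 0.2·(-19.8, -9, -12) = (2.26, 0.4, 0.9)
(u₃, v₃, w₃) = (2.26, 0.4, 0.9) − 0.2·(23.4, 6.12, 7.2) = (-2.42, -0.824, -0.54)
E(-2.42, -0.824, -0.54) = 35.794512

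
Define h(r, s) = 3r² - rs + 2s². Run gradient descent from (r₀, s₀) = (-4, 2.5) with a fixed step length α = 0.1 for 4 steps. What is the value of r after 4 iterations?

∇h = (6r - s, -r + 4s)
Step 1: at (-4, 2.5), ∇h = (-26.5, 14) → (-4, 2.5) − 0.1·(-26.5, 14) = (-1.35, 1.1)
Step 2: at (-1.35, 1.1), ∇h = (-9.2, 5.75) → (-1.35, 1.1) − 0.1·(-9.2, 5.75) = (-0.43, 0.525)
Step 3: at (-0.43, 0.525), ∇h = (-3.105, 2.53) → (-0.43, 0.525) − 0.1·(-3.105, 2.53) = (-0.1195, 0.272)
Step 4: at (-0.1195, 0.272), ∇h = (-0.989, 1.2075) → (-0.1195, 0.272) − 0.1·(-0.989, 1.2075) = (-0.0206, 0.15125)
r = -0.0206

-0.0206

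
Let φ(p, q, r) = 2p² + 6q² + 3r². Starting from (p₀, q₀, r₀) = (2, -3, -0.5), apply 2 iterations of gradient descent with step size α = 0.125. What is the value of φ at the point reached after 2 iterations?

∇φ = (4p, 12q, 6r)
(p₁, q₁, r₁) = (2, -3, -0.5) − 0.125·(8, -36, -3) = (1, 1.5, -0.125)
(p₂, q₂, r₂) = (1, 1.5, -0.125) − 0.125·(4, 18, -0.75) = (0.5, -0.75, -0.03125)
φ(0.5, -0.75, -0.03125) = 3.8779296875

3.8779296875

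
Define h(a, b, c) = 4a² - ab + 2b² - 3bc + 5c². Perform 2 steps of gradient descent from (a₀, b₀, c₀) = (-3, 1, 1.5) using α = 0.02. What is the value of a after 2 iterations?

-2.081

∇h = (8a - b, -a + 4b - 3c, -3b + 10c)
Step 1: at (-3, 1, 1.5), ∇h = (-25, 2.5, 12) → (-3, 1, 1.5) − 0.02·(-25, 2.5, 12) = (-2.5, 0.95, 1.26)
Step 2: at (-2.5, 0.95, 1.26), ∇h = (-20.95, 2.52, 9.75) → (-2.5, 0.95, 1.26) − 0.02·(-20.95, 2.52, 9.75) = (-2.081, 0.8996, 1.065)
a = -2.081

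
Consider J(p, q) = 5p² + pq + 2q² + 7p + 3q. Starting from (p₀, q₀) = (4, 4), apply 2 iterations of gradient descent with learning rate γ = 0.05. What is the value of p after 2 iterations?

0.2325

∇J = (10p + q + 7, p + 4q + 3)
Step 1: at (4, 4), ∇J = (51, 23) → (4, 4) − 0.05·(51, 23) = (1.45, 2.85)
Step 2: at (1.45, 2.85), ∇J = (24.35, 15.85) → (1.45, 2.85) − 0.05·(24.35, 15.85) = (0.2325, 2.0575)
p = 0.2325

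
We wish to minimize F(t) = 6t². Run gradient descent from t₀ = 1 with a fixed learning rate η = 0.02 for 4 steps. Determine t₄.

F′(t) = 12t
t₁ = 1 − 0.02·12 = 0.76
t₂ = 0.76 − 0.02·9.12 = 0.5776
t₃ = 0.5776 − 0.02·6.9312 = 0.438976
t₄ = 0.438976 − 0.02·5.267712 = 0.33362176

0.33362176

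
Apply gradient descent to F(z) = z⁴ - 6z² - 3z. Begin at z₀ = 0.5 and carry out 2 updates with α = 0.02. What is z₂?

0.86673896

F′(z) = 4z³ - 12z - 3
Step 1: F′(0.5) = -8.5; z₁ = 0.5 − 0.02·(-8.5) = 0.67
Step 2: F′(0.67) = -9.836948; z₂ = 0.67 − 0.02·(-9.836948) = 0.86673896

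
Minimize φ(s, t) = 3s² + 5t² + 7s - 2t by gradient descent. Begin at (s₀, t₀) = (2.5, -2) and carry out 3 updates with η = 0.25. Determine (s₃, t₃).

∇φ = (6s + 7, 10t - 2)
Step 1: at (2.5, -2), ∇φ = (22, -22) → (2.5, -2) − 0.25·(22, -22) = (-3, 3.5)
Step 2: at (-3, 3.5), ∇φ = (-11, 33) → (-3, 3.5) − 0.25·(-11, 33) = (-0.25, -4.75)
Step 3: at (-0.25, -4.75), ∇φ = (5.5, -49.5) → (-0.25, -4.75) − 0.25·(5.5, -49.5) = (-1.625, 7.625)

(-1.625, 7.625)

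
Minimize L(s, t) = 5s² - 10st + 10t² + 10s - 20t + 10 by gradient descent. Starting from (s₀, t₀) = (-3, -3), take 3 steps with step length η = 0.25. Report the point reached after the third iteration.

∇L = (10s - 10t + 10, -10s + 20t - 20)
(s₁, t₁) = (-3, -3) − 0.25·(10, -50) = (-5.5, 9.5)
(s₂, t₂) = (-5.5, 9.5) − 0.25·(-140, 225) = (29.5, -46.75)
(s₃, t₃) = (29.5, -46.75) − 0.25·(772.5, -1250) = (-163.625, 265.75)

(-163.625, 265.75)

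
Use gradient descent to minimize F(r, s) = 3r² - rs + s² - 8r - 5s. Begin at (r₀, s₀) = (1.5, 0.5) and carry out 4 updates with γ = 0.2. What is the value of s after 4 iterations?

2.9472

∇F = (6r - s - 8, -r + 2s - 5)
(r₁, s₁) = (1.5, 0.5) − 0.2·(0.5, -5.5) = (1.4, 1.6)
(r₂, s₂) = (1.4, 1.6) − 0.2·(-1.2, -3.2) = (1.64, 2.24)
(r₃, s₃) = (1.64, 2.24) − 0.2·(-0.4, -2.16) = (1.72, 2.672)
(r₄, s₄) = (1.72, 2.672) − 0.2·(-0.352, -1.376) = (1.7904, 2.9472)
s = 2.9472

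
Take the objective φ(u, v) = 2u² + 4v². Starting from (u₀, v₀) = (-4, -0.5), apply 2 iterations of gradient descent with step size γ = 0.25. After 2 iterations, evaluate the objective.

1

∇φ = (4u, 8v)
(u₁, v₁) = (-4, -0.5) − 0.25·(-16, -4) = (0, 0.5)
(u₂, v₂) = (0, 0.5) − 0.25·(0, 4) = (0, -0.5)
φ(0, -0.5) = 1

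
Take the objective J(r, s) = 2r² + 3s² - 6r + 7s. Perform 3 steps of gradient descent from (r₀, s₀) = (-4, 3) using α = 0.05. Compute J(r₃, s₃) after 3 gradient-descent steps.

13.40393075

∇J = (4r - 6, 6s + 7)
(r₁, s₁) = (-4, 3) − 0.05·(-22, 25) = (-2.9, 1.75)
(r₂, s₂) = (-2.9, 1.75) − 0.05·(-17.6, 17.5) = (-2.02, 0.875)
(r₃, s₃) = (-2.02, 0.875) − 0.05·(-14.08, 12.25) = (-1.316, 0.2625)
J(-1.316, 0.2625) = 13.40393075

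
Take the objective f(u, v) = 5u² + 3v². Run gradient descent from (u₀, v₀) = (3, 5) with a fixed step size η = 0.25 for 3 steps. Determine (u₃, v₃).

(-10.125, -0.625)

∇f = (10u, 6v)
(u₁, v₁) = (3, 5) − 0.25·(30, 30) = (-4.5, -2.5)
(u₂, v₂) = (-4.5, -2.5) − 0.25·(-45, -15) = (6.75, 1.25)
(u₃, v₃) = (6.75, 1.25) − 0.25·(67.5, 7.5) = (-10.125, -0.625)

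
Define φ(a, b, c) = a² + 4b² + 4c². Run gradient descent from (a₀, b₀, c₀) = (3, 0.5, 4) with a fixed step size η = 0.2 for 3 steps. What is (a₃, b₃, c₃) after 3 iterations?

∇φ = (2a, 8b, 8c)
Step 1: at (3, 0.5, 4), ∇φ = (6, 4, 32) → (3, 0.5, 4) − 0.2·(6, 4, 32) = (1.8, -0.3, -2.4)
Step 2: at (1.8, -0.3, -2.4), ∇φ = (3.6, -2.4, -19.2) → (1.8, -0.3, -2.4) − 0.2·(3.6, -2.4, -19.2) = (1.08, 0.18, 1.44)
Step 3: at (1.08, 0.18, 1.44), ∇φ = (2.16, 1.44, 11.52) → (1.08, 0.18, 1.44) − 0.2·(2.16, 1.44, 11.52) = (0.648, -0.108, -0.864)

(0.648, -0.108, -0.864)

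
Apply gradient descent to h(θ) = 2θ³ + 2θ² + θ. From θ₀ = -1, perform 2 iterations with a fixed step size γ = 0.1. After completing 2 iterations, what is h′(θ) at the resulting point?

14.947416

h′(θ) = 6θ² + 4θ + 1
θ₁ = -1 − 0.1·3 = -1.3
θ₂ = -1.3 − 0.1·5.94 = -1.894
h′(θ) at (-1.894) = 14.947416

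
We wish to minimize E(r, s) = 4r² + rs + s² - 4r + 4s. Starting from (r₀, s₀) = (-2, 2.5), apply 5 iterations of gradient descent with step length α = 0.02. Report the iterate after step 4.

(-0.8864288, 1.9358644)

∇E = (8r + s - 4, r + 2s + 4)
Step 1: at (-2, 2.5), ∇E = (-17.5, 7) → (-2, 2.5) − 0.02·(-17.5, 7) = (-1.65, 2.36)
Step 2: at (-1.65, 2.36), ∇E = (-14.84, 7.07) → (-1.65, 2.36) − 0.02·(-14.84, 7.07) = (-1.3532, 2.2186)
Step 3: at (-1.3532, 2.2186), ∇E = (-12.607, 7.084) → (-1.3532, 2.2186) − 0.02·(-12.607, 7.084) = (-1.10106, 2.07692)
Step 4: at (-1.10106, 2.07692), ∇E = (-10.73156, 7.05278) → (-1.10106, 2.07692) − 0.02·(-10.73156, 7.05278) = (-0.8864288, 1.9358644)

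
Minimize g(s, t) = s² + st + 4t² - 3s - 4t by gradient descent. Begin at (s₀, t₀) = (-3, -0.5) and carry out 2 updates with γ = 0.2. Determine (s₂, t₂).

∇g = (2s + t - 3, s + 8t - 4)
(s₁, t₁) = (-3, -0.5) − 0.2·(-9.5, -11) = (-1.1, 1.7)
(s₂, t₂) = (-1.1, 1.7) − 0.2·(-3.5, 8.5) = (-0.4, 0)

(-0.4, 0)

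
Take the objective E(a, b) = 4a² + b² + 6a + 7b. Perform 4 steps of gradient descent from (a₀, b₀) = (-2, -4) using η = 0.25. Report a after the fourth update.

-2

∇E = (8a + 6, 2b + 7)
(a₁, b₁) = (-2, -4) − 0.25·(-10, -1) = (0.5, -3.75)
(a₂, b₂) = (0.5, -3.75) − 0.25·(10, -0.5) = (-2, -3.625)
(a₃, b₃) = (-2, -3.625) − 0.25·(-10, -0.25) = (0.5, -3.5625)
(a₄, b₄) = (0.5, -3.5625) − 0.25·(10, -0.125) = (-2, -3.53125)
a = -2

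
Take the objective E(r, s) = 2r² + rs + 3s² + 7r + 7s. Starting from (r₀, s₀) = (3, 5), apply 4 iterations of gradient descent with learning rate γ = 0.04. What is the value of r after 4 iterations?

∇E = (4r + s + 7, r + 6s + 7)
Step 1: at (3, 5), ∇E = (24, 40) → (3, 5) − 0.04·(24, 40) = (2.04, 3.4)
Step 2: at (2.04, 3.4), ∇E = (18.56, 29.44) → (2.04, 3.4) − 0.04·(18.56, 29.44) = (1.2976, 2.2224)
Step 3: at (1.2976, 2.2224), ∇E = (14.4128, 21.632) → (1.2976, 2.2224) − 0.04·(14.4128, 21.632) = (0.721088, 1.35712)
Step 4: at (0.721088, 1.35712), ∇E = (11.241472, 15.863808) → (0.721088, 1.35712) − 0.04·(11.241472, 15.863808) = (0.27142912, 0.72256768)
r = 0.27142912

0.27142912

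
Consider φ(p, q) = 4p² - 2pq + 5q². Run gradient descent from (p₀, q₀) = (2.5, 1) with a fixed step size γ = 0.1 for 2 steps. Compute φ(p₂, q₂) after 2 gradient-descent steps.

∇φ = (8p - 2q, -2p + 10q)
Step 1: at (2.5, 1), ∇φ = (18, 5) → (2.5, 1) − 0.1·(18, 5) = (0.7, 0.5)
Step 2: at (0.7, 0.5), ∇φ = (4.6, 3.6) → (0.7, 0.5) − 0.1·(4.6, 3.6) = (0.24, 0.14)
φ(0.24, 0.14) = 0.2612

0.2612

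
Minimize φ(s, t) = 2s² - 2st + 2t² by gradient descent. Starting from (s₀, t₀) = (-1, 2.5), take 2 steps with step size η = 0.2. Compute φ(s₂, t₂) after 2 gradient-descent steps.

0.1752

∇φ = (4s - 2t, -2s + 4t)
Step 1: at (-1, 2.5), ∇φ = (-9, 12) → (-1, 2.5) − 0.2·(-9, 12) = (0.8, 0.1)
Step 2: at (0.8, 0.1), ∇φ = (3, -1.2) → (0.8, 0.1) − 0.2·(3, -1.2) = (0.2, 0.34)
φ(0.2, 0.34) = 0.1752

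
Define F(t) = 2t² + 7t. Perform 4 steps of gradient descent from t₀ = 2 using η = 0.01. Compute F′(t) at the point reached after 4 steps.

F′(t) = 4t + 7
Step 1: F′(2) = 15; t₁ = 2 − 0.01·15 = 1.85
Step 2: F′(1.85) = 14.4; t₂ = 1.85 − 0.01·14.4 = 1.706
Step 3: F′(1.706) = 13.824; t₃ = 1.706 − 0.01·13.824 = 1.56776
Step 4: F′(1.56776) = 13.27104; t₄ = 1.56776 − 0.01·13.27104 = 1.4350496
F′(t) at (1.4350496) = 12.7401984

12.7401984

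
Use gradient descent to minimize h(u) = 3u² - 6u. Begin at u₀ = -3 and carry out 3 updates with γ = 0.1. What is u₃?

h′(u) = 6u - 6
Step 1: h′(-3) = -24; u₁ = -3 − 0.1·(-24) = -0.6
Step 2: h′(-0.6) = -9.6; u₂ = -0.6 − 0.1·(-9.6) = 0.36
Step 3: h′(0.36) = -3.84; u₃ = 0.36 − 0.1·(-3.84) = 0.744

0.744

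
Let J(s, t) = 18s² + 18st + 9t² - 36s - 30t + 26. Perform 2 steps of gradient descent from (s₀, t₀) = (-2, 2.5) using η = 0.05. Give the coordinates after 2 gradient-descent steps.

∇J = (36s + 18t - 36, 18s + 18t - 30)
(s₁, t₁) = (-2, 2.5) − 0.05·(-63, -21) = (1.15, 3.55)
(s₂, t₂) = (1.15, 3.55) − 0.05·(69.3, 54.6) = (-2.315, 0.82)

(-2.315, 0.82)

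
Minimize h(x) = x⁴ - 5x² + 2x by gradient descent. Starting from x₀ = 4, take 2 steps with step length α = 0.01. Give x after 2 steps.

1.74085728

h′(x) = 4x³ - 10x + 2
Step 1: h′(4) = 218; x₁ = 4 − 0.01·218 = 1.82
Step 2: h′(1.82) = 7.914272; x₂ = 1.82 − 0.01·7.914272 = 1.74085728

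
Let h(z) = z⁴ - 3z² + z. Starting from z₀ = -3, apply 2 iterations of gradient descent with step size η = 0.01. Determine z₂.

h′(z) = 4z³ - 6z + 1
z₁ = -3 − 0.01·(-89) = -2.11
z₂ = -2.11 − 0.01·(-23.915724) = -1.87084276

-1.87084276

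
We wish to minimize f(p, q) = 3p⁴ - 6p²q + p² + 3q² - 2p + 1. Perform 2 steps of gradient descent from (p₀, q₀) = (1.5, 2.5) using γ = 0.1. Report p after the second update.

∇f = (12p³ - 12pq + 2p - 2, -6p² + 6q)
(p₁, q₁) = (1.5, 2.5) − 0.1·(-3.5, 1.5) = (1.85, 2.35)
(p₂, q₂) = (1.85, 2.35) − 0.1·(25.5095, -6.435) = (-0.70095, 2.9935)
p = -0.70095

-0.70095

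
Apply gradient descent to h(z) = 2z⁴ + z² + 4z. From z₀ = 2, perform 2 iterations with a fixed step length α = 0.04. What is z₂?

h′(z) = 8z³ + 2z + 4
z₁ = 2 − 0.04·72 = -0.88
z₂ = -0.88 − 0.04·(-3.211776) = -0.75152896

-0.75152896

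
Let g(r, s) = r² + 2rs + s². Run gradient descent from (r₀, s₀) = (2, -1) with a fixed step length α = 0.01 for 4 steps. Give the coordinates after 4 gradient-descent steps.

∇g = (2r + 2s, 2r + 2s)
Step 1: at (2, -1), ∇g = (2, 2) → (2, -1) − 0.01·(2, 2) = (1.98, -1.02)
Step 2: at (1.98, -1.02), ∇g = (1.92, 1.92) → (1.98, -1.02) − 0.01·(1.92, 1.92) = (1.9608, -1.0392)
Step 3: at (1.9608, -1.0392), ∇g = (1.8432, 1.8432) → (1.9608, -1.0392) − 0.01·(1.8432, 1.8432) = (1.942368, -1.057632)
Step 4: at (1.942368, -1.057632), ∇g = (1.769472, 1.769472) → (1.942368, -1.057632) − 0.01·(1.769472, 1.769472) = (1.92467328, -1.07532672)

(1.92467328, -1.07532672)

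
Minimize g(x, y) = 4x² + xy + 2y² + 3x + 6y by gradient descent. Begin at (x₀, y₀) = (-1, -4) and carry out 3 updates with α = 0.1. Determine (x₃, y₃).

(-0.073, -1.995)

∇g = (8x + y + 3, x + 4y + 6)
Step 1: at (-1, -4), ∇g = (-9, -11) → (-1, -4) − 0.1·(-9, -11) = (-0.1, -2.9)
Step 2: at (-0.1, -2.9), ∇g = (-0.7, -5.7) → (-0.1, -2.9) − 0.1·(-0.7, -5.7) = (-0.03, -2.33)
Step 3: at (-0.03, -2.33), ∇g = (0.43, -3.35) → (-0.03, -2.33) − 0.1·(0.43, -3.35) = (-0.073, -1.995)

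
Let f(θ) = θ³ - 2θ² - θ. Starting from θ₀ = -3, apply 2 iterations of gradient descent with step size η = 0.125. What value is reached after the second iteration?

f′(θ) = 3θ² - 4θ - 1
θ₁ = -3 − 0.125·38 = -7.75
θ₂ = -7.75 − 0.125·210.1875 = -34.0234375

-34.0234375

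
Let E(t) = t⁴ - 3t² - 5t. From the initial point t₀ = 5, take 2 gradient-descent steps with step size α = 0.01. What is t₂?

0.419285

E′(t) = 4t³ - 6t - 5
t₁ = 5 − 0.01·465 = 0.35
t₂ = 0.35 − 0.01·(-6.9285) = 0.419285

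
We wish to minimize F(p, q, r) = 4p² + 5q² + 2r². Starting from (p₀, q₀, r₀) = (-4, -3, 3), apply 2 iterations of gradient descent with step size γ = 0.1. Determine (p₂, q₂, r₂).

(-0.16, 0, 1.08)

∇F = (8p, 10q, 4r)
(p₁, q₁, r₁) = (-4, -3, 3) − 0.1·(-32, -30, 12) = (-0.8, 0, 1.8)
(p₂, q₂, r₂) = (-0.8, 0, 1.8) − 0.1·(-6.4, 0, 7.2) = (-0.16, 0, 1.08)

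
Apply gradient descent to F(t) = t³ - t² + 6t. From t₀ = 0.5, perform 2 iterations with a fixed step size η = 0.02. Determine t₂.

F′(t) = 3t² - 2t + 6
t₁ = 0.5 − 0.02·5.75 = 0.385
t₂ = 0.385 − 0.02·5.674675 = 0.2715065

0.2715065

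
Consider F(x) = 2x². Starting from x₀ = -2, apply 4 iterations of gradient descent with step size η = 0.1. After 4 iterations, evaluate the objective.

0.13436928

F′(x) = 4x
x₁ = -2 − 0.1·(-8) = -1.2
x₂ = -1.2 − 0.1·(-4.8) = -0.72
x₃ = -0.72 − 0.1·(-2.88) = -0.432
x₄ = -0.432 − 0.1·(-1.728) = -0.2592
F(-0.2592) = 0.13436928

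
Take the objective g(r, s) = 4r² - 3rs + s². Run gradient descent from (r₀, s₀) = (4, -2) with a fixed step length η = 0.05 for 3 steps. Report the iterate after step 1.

∇g = (8r - 3s, -3r + 2s)
(r₁, s₁) = (4, -2) − 0.05·(38, -16) = (2.1, -1.2)

(2.1, -1.2)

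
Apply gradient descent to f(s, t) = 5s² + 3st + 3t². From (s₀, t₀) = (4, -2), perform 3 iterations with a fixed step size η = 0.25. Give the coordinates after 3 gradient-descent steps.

∇f = (10s + 3t, 3s + 6t)
(s₁, t₁) = (4, -2) − 0.25·(34, 0) = (-4.5, -2)
(s₂, t₂) = (-4.5, -2) − 0.25·(-51, -25.5) = (8.25, 4.375)
(s₃, t₃) = (8.25, 4.375) − 0.25·(95.625, 51) = (-15.65625, -8.375)

(-15.65625, -8.375)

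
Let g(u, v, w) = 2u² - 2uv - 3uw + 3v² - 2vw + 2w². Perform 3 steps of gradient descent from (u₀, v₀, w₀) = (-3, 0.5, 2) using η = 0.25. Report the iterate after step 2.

(-1.875, 0.25, 0.9375)

∇g = (4u - 2v - 3w, -2u + 6v - 2w, -3u - 2v + 4w)
(u₁, v₁, w₁) = (-3, 0.5, 2) − 0.25·(-19, 5, 16) = (1.75, -0.75, -2)
(u₂, v₂, w₂) = (1.75, -0.75, -2) − 0.25·(14.5, -4, -11.75) = (-1.875, 0.25, 0.9375)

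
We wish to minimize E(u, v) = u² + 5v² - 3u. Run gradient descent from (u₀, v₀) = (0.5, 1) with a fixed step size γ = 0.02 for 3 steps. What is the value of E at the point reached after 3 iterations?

-0.156522210304

∇E = (2u - 3, 10v)
(u₁, v₁) = (0.5, 1) − 0.02·(-2, 10) = (0.54, 0.8)
(u₂, v₂) = (0.54, 0.8) − 0.02·(-1.92, 8) = (0.5784, 0.64)
(u₃, v₃) = (0.5784, 0.64) − 0.02·(-1.8432, 6.4) = (0.615264, 0.512)
E(0.615264, 0.512) = -0.156522210304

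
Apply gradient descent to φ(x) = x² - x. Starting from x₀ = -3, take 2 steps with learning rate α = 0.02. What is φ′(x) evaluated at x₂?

-6.4512

φ′(x) = 2x - 1
x₁ = -3 − 0.02·(-7) = -2.86
x₂ = -2.86 − 0.02·(-6.72) = -2.7256
φ′(x) at (-2.7256) = -6.4512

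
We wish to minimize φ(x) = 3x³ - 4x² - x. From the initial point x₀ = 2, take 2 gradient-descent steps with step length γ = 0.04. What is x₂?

1.123264

φ′(x) = 9x² - 8x - 1
Step 1: φ′(2) = 19; x₁ = 2 − 0.04·19 = 1.24
Step 2: φ′(1.24) = 2.9184; x₂ = 1.24 − 0.04·2.9184 = 1.123264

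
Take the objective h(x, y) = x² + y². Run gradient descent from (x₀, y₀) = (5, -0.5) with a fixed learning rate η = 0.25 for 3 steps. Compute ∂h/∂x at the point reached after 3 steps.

∇h = (2x, 2y)
Step 1: at (5, -0.5), ∇h = (10, -1) → (5, -0.5) − 0.25·(10, -1) = (2.5, -0.25)
Step 2: at (2.5, -0.25), ∇h = (5, -0.5) → (2.5, -0.25) − 0.25·(5, -0.5) = (1.25, -0.125)
Step 3: at (1.25, -0.125), ∇h = (2.5, -0.25) → (1.25, -0.125) − 0.25·(2.5, -0.25) = (0.625, -0.0625)
∂h/∂x at (0.625, -0.0625) = 1.25

1.25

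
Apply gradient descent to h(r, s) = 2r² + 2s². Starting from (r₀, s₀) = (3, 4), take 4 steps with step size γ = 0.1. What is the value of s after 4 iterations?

∇h = (4r, 4s)
(r₁, s₁) = (3, 4) − 0.1·(12, 16) = (1.8, 2.4)
(r₂, s₂) = (1.8, 2.4) − 0.1·(7.2, 9.6) = (1.08, 1.44)
(r₃, s₃) = (1.08, 1.44) − 0.1·(4.32, 5.76) = (0.648, 0.864)
(r₄, s₄) = (0.648, 0.864) − 0.1·(2.592, 3.456) = (0.3888, 0.5184)
s = 0.5184

0.5184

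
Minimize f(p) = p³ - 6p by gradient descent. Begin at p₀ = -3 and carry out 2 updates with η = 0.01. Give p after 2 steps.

-3.459123

f′(p) = 3p² - 6
p₁ = -3 − 0.01·21 = -3.21
p₂ = -3.21 − 0.01·24.9123 = -3.459123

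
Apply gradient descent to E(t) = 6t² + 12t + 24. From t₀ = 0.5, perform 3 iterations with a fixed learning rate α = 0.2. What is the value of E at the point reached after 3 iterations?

E′(t) = 12t + 12
t₁ = 0.5 − 0.2·18 = -3.1
t₂ = -3.1 − 0.2·(-25.2) = 1.94
t₃ = 1.94 − 0.2·35.28 = -5.116
E(-5.116) = 119.648736

119.648736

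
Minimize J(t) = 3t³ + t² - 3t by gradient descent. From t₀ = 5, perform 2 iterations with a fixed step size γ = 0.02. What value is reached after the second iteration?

J′(t) = 9t² + 2t - 3
t₁ = 5 − 0.02·232 = 0.36
t₂ = 0.36 − 0.02·(-1.1136) = 0.382272

0.382272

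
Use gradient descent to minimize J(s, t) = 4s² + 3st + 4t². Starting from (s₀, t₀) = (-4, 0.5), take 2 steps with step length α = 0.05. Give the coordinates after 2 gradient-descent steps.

(-1.62, 0.91125)

∇J = (8s + 3t, 3s + 8t)
(s₁, t₁) = (-4, 0.5) − 0.05·(-30.5, -8) = (-2.475, 0.9)
(s₂, t₂) = (-2.475, 0.9) − 0.05·(-17.1, -0.225) = (-1.62, 0.91125)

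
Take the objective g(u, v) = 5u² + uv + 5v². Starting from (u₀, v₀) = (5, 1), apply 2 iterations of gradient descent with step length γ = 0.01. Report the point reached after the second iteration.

∇g = (10u + v, u + 10v)
Step 1: at (5, 1), ∇g = (51, 15) → (5, 1) − 0.01·(51, 15) = (4.49, 0.85)
Step 2: at (4.49, 0.85), ∇g = (45.75, 12.99) → (4.49, 0.85) − 0.01·(45.75, 12.99) = (4.0325, 0.7201)

(4.0325, 0.7201)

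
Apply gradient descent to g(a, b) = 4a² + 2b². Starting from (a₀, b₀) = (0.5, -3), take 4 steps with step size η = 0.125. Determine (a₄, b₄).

(0, -0.1875)

∇g = (8a, 4b)
Step 1: at (0.5, -3), ∇g = (4, -12) → (0.5, -3) − 0.125·(4, -12) = (0, -1.5)
Step 2: at (0, -1.5), ∇g = (0, -6) → (0, -1.5) − 0.125·(0, -6) = (0, -0.75)
Step 3: at (0, -0.75), ∇g = (0, -3) → (0, -0.75) − 0.125·(0, -3) = (0, -0.375)
Step 4: at (0, -0.375), ∇g = (0, -1.5) → (0, -0.375) − 0.125·(0, -1.5) = (0, -0.1875)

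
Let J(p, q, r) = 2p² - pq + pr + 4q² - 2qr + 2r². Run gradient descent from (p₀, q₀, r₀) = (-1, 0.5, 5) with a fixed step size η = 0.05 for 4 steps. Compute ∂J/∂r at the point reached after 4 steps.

∇J = (4p - q + r, -p + 8q - 2r, p - 2q + 4r)
Step 1: at (-1, 0.5, 5), ∇J = (0.5, -5, 18) → (-1, 0.5, 5) − 0.05·(0.5, -5, 18) = (-1.025, 0.75, 4.1)
Step 2: at (-1.025, 0.75, 4.1), ∇J = (-0.75, -1.175, 13.875) → (-1.025, 0.75, 4.1) − 0.05·(-0.75, -1.175, 13.875) = (-0.9875, 0.80875, 3.40625)
Step 3: at (-0.9875, 0.80875, 3.40625), ∇J = (-1.3525, 0.645, 11.02) → (-0.9875, 0.80875, 3.40625) − 0.05·(-1.3525, 0.645, 11.02) = (-0.919875, 0.7765, 2.85525)
Step 4: at (-0.919875, 0.7765, 2.85525), ∇J = (-1.60075, 1.421375, 8.948125) → (-0.919875, 0.7765, 2.85525) − 0.05·(-1.60075, 1.421375, 8.948125) = (-0.8398375, 0.70543125, 2.40784375)
∂J/∂r at (-0.8398375, 0.70543125, 2.40784375) = 7.380675

7.380675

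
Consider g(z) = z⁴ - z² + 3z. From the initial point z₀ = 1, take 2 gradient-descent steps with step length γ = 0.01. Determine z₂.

0.904705

g′(z) = 4z³ - 2z + 3
Step 1: g′(1) = 5; z₁ = 1 − 0.01·5 = 0.95
Step 2: g′(0.95) = 4.5295; z₂ = 0.95 − 0.01·4.5295 = 0.904705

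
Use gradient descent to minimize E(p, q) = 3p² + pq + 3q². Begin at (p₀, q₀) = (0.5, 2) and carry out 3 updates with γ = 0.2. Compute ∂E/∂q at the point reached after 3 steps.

-0.56

∇E = (6p + q, p + 6q)
Step 1: at (0.5, 2), ∇E = (5, 12.5) → (0.5, 2) − 0.2·(5, 12.5) = (-0.5, -0.5)
Step 2: at (-0.5, -0.5), ∇E = (-3.5, -3.5) → (-0.5, -0.5) − 0.2·(-3.5, -3.5) = (0.2, 0.2)
Step 3: at (0.2, 0.2), ∇E = (1.4, 1.4) → (0.2, 0.2) − 0.2·(1.4, 1.4) = (-0.08, -0.08)
∂E/∂q at (-0.08, -0.08) = -0.56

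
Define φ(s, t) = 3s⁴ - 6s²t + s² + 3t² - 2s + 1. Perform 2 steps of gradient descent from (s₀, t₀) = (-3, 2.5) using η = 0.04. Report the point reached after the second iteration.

∇φ = (12s³ - 12st + 2s - 2, -6s² + 6t)
(s₁, t₁) = (-3, 2.5) − 0.04·(-242, -39) = (6.68, 4.06)
(s₂, t₂) = (6.68, 4.06) − 0.04·(3262.841984, -243.3744) = (-123.83367936, 13.794976)

(-123.83367936, 13.794976)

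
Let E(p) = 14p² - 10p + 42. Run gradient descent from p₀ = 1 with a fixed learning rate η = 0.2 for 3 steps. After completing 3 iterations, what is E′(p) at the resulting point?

-1752.048

E′(p) = 28p - 10
p₁ = 1 − 0.2·18 = -2.6
p₂ = -2.6 − 0.2·(-82.8) = 13.96
p₃ = 13.96 − 0.2·380.88 = -62.216
E′(p) at (-62.216) = -1752.048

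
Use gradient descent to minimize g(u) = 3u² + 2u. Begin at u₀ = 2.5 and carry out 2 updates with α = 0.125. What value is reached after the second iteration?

-0.15625

g′(u) = 6u + 2
u₁ = 2.5 − 0.125·17 = 0.375
u₂ = 0.375 − 0.125·4.25 = -0.15625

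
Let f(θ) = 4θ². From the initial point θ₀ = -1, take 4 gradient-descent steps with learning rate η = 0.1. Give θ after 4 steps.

-0.0016

f′(θ) = 8θ
Step 1: f′(-1) = -8; θ₁ = -1 − 0.1·(-8) = -0.2
Step 2: f′(-0.2) = -1.6; θ₂ = -0.2 − 0.1·(-1.6) = -0.04
Step 3: f′(-0.04) = -0.32; θ₃ = -0.04 − 0.1·(-0.32) = -0.008
Step 4: f′(-0.008) = -0.064; θ₄ = -0.008 − 0.1·(-0.064) = -0.0016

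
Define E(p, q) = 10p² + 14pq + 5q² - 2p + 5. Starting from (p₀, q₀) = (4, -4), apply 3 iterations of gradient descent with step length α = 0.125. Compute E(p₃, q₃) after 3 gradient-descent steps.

∇E = (20p + 14q - 2, 14p + 10q)
(p₁, q₁) = (4, -4) − 0.125·(22, 16) = (1.25, -6)
(p₂, q₂) = (1.25, -6) − 0.125·(-61, -42.5) = (8.875, -0.6875)
(p₃, q₃) = (8.875, -0.6875) − 0.125·(165.875, 117.375) = (-11.859375, -15.359375)
E(-11.859375, -15.359375) = 5164.854736328125

5164.854736328125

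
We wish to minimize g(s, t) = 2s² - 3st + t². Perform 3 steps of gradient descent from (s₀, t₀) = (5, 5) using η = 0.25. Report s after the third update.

4.453125

∇g = (4s - 3t, -3s + 2t)
Step 1: at (5, 5), ∇g = (5, -5) → (5, 5) − 0.25·(5, -5) = (3.75, 6.25)
Step 2: at (3.75, 6.25), ∇g = (-3.75, 1.25) → (3.75, 6.25) − 0.25·(-3.75, 1.25) = (4.6875, 5.9375)
Step 3: at (4.6875, 5.9375), ∇g = (0.9375, -2.1875) → (4.6875, 5.9375) − 0.25·(0.9375, -2.1875) = (4.453125, 6.484375)
s = 4.453125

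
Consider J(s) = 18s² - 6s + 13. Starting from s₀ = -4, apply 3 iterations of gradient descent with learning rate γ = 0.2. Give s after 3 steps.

J′(s) = 36s - 6
Step 1: J′(-4) = -150; s₁ = -4 − 0.2·(-150) = 26
Step 2: J′(26) = 930; s₂ = 26 − 0.2·930 = -160
Step 3: J′(-160) = -5766; s₃ = -160 − 0.2·(-5766) = 993.2

993.2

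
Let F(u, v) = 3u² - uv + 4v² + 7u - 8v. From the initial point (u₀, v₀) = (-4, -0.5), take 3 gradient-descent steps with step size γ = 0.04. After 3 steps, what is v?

0.250496

∇F = (6u - v + 7, -u + 8v - 8)
(u₁, v₁) = (-4, -0.5) − 0.04·(-16.5, -8) = (-3.34, -0.18)
(u₂, v₂) = (-3.34, -0.18) − 0.04·(-12.86, -6.1) = (-2.8256, 0.064)
(u₃, v₃) = (-2.8256, 0.064) − 0.04·(-10.0176, -4.6624) = (-2.424896, 0.250496)
v = 0.250496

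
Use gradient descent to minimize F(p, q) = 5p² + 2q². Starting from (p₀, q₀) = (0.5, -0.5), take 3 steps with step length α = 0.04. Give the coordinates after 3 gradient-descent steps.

∇F = (10p, 4q)
Step 1: at (0.5, -0.5), ∇F = (5, -2) → (0.5, -0.5) − 0.04·(5, -2) = (0.3, -0.42)
Step 2: at (0.3, -0.42), ∇F = (3, -1.68) → (0.3, -0.42) − 0.04·(3, -1.68) = (0.18, -0.3528)
Step 3: at (0.18, -0.3528), ∇F = (1.8, -1.4112) → (0.18, -0.3528) − 0.04·(1.8, -1.4112) = (0.108, -0.296352)

(0.108, -0.296352)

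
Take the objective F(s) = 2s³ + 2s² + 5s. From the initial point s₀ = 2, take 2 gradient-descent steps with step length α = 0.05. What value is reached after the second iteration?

-0.13675

F′(s) = 6s² + 4s + 5
Step 1: F′(2) = 37; s₁ = 2 − 0.05·37 = 0.15
Step 2: F′(0.15) = 5.735; s₂ = 0.15 − 0.05·5.735 = -0.13675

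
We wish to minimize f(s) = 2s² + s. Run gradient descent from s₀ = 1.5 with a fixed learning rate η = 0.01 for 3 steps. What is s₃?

1.298288

f′(s) = 4s + 1
Step 1: f′(1.5) = 7; s₁ = 1.5 − 0.01·7 = 1.43
Step 2: f′(1.43) = 6.72; s₂ = 1.43 − 0.01·6.72 = 1.3628
Step 3: f′(1.3628) = 6.4512; s₃ = 1.3628 − 0.01·6.4512 = 1.298288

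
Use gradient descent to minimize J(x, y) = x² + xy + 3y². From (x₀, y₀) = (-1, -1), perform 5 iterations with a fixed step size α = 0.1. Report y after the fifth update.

∇J = (2x + y, x + 6y)
(x₁, y₁) = (-1, -1) − 0.1·(-3, -7) = (-0.7, -0.3)
(x₂, y₂) = (-0.7, -0.3) − 0.1·(-1.7, -2.5) = (-0.53, -0.05)
(x₃, y₃) = (-0.53, -0.05) − 0.1·(-1.11, -0.83) = (-0.419, 0.033)
(x₄, y₄) = (-0.419, 0.033) − 0.1·(-0.805, -0.221) = (-0.3385, 0.0551)
(x₅, y₅) = (-0.3385, 0.0551) − 0.1·(-0.6219, -0.0079) = (-0.27631, 0.05589)
y = 0.05589

0.05589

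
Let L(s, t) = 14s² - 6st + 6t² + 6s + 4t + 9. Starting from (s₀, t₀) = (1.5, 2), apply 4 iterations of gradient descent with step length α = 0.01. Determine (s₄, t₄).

∇L = (28s - 6t + 6, -6s + 12t + 4)
Step 1: at (1.5, 2), ∇L = (36, 19) → (1.5, 2) − 0.01·(36, 19) = (1.14, 1.81)
Step 2: at (1.14, 1.81), ∇L = (27.06, 18.88) → (1.14, 1.81) − 0.01·(27.06, 18.88) = (0.8694, 1.6212)
Step 3: at (0.8694, 1.6212), ∇L = (20.616, 18.238) → (0.8694, 1.6212) − 0.01·(20.616, 18.238) = (0.66324, 1.43882)
Step 4: at (0.66324, 1.43882), ∇L = (15.9378, 17.2864) → (0.66324, 1.43882) − 0.01·(15.9378, 17.2864) = (0.503862, 1.265956)

(0.503862, 1.265956)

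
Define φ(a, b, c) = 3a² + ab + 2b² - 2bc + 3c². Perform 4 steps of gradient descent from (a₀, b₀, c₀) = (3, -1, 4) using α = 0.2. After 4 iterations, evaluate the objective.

0.07314432

∇φ = (6a + b, a + 4b - 2c, -2b + 6c)
(a₁, b₁, c₁) = (3, -1, 4) − 0.2·(17, -9, 26) = (-0.4, 0.8, -1.2)
(a₂, b₂, c₂) = (-0.4, 0.8, -1.2) − 0.2·(-1.6, 5.2, -8.8) = (-0.08, -0.24, 0.56)
(a₃, b₃, c₃) = (-0.08, -0.24, 0.56) − 0.2·(-0.72, -2.16, 3.84) = (0.064, 0.192, -0.208)
(a₄, b₄, c₄) = (0.064, 0.192, -0.208) − 0.2·(0.576, 1.248, -1.632) = (-0.0512, -0.0576, 0.1184)
φ(-0.0512, -0.0576, 0.1184) = 0.07314432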